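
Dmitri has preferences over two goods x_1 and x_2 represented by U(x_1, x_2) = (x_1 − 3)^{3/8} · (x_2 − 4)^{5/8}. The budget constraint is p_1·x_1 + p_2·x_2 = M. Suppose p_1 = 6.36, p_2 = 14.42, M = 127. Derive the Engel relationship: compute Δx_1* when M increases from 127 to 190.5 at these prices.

Δx_1* = 3.7441

MRS = (3/5)·(x_2−4)/(x_1−3). Tangency with p_1/p_2 gives x_2−4 = (5/3)·(p_1/p_2)·(x_1−3).
Substituting into the budget: x_1* = 3 + 0.375·(M − 3·p_1 − 4·p_2)/p_1, and x_2* = 4 + 0.625·(…)/p_2.
Discretionary income = 127 − 3·6.36 − 4·14.42 = 50.24; x_1* = 3 + 0.375·50.24/6.36 = 5.9623.
At M' = 190.5: x_1* = 9.7064. Change: 9.7064 − 5.9623 = 3.7441.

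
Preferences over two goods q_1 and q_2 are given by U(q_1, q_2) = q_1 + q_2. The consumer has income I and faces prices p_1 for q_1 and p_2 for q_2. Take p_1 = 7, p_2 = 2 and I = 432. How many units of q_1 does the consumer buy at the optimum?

Linear utility — the consumer picks whichever good has higher MU/price: 1/7 = 0.1429 vs 1/2 = 0.5.
q_2 gives more utility per dollar, so spend all income on q_2: q_2* = I/p_2, q_1* = 0.
Numerically: q_1* = 0, q_2* = 216.

q_1* = 0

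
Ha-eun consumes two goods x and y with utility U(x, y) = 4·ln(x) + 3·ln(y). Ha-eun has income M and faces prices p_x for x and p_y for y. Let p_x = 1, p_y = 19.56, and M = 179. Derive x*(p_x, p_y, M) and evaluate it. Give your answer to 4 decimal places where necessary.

x* = 102.2857

The MRS is (4/3)·y/x. Set MRS = p_x/p_y.
Rearranging, p_y·y = (3/4)·p_x·x. Substituting into the budget gives p_x·x·(1 + (3/4)) = M.
Demand: x*(p_x,p_y,M) = 4/7·M/p_x and y* = 3/7·M/p_y.
At p_x=1, p_y=19.56, M=179: x* = 4/7·179/1 = 102.2857.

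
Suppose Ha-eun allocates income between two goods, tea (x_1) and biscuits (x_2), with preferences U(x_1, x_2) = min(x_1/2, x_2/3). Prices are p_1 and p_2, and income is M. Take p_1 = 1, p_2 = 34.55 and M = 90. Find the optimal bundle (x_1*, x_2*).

With perfect complements, no substitution: consume in ratio x_1:x_2 = 2:3.
Budget: p_1·x_1 + p_2·(3/2)·x_1 = M, so (2·p_1 + 3·p_2)·x_1 = 2·M.
Demand: x_1*(p_1,p_2,M) = 2·M/(2·p_1 + 3·p_2), x_2* = 3·M/(2·p_1 + 3·p_2).
Here 2·1 + 3·34.55 = 105.65, giving x_1* = 1.7037 and x_2* = 2.5556.

x_1* = 1.7037, x_2* = 2.5556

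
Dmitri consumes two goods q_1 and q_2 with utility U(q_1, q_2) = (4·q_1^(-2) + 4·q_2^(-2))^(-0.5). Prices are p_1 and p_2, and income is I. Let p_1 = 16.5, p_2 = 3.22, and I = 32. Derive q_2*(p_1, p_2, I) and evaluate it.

From the CES first-order condition, (q_2/q_1)^(3) = p_1/p_2.
Hence q_2/q_1 = (p_1/p_2)^(1/(3)), i.e. raised to the 1/3 power.
Substitute q_2 = (q_2/q_1)·q_1 into the budget: q_1* = I/(p_1 + p_2·(q_2/q_1)).
Numerically q_2/q_1 = 1.724022, so q_1* = 32/(16.5 + 3.22·1.724022) = 1.4512 and q_2* = 1.724022·1.4512 = 2.5018.

q_2* = 2.5018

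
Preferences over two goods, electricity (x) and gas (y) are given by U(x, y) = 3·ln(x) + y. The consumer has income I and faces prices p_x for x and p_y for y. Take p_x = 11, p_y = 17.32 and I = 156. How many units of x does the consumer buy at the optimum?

x* = 4.7236

MU_x = 3/x, MU_y = 1. Tangency: 3/x = p_x/p_y.
So x*(p_x,p_y) = 3·p_y/p_x, independent of income; and y* = (I − 3·p_y)/p_y.
At the given prices: x* = 3·17.32/11 = 4.7236.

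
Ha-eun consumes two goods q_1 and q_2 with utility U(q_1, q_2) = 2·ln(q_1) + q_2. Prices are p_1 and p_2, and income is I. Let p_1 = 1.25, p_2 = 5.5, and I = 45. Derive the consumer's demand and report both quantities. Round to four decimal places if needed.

q_1* = 8.8, q_2* = 6.1818

MU_q_1 = 2/q_1, MU_q_2 = 1. Tangency: 2/q_1 = p_1/p_2.
So q_1*(p_1,p_2) = 2·p_2/p_1, independent of income; and q_2* = (I − 2·p_2)/p_2.
At the given prices: q_1* = 2·5.5/1.25 = 8.8, and q_2* = 6.1818.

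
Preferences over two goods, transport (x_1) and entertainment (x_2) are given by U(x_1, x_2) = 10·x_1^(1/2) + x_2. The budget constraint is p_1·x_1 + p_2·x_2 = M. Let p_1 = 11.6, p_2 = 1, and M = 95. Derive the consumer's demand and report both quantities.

x_1* = 0.1858, x_2* = 92.8448

Utility is quasi-linear in x_2; the FOC for x_1 is 5/√x_1 = p_1/p_2.
Solve: √x_1 = 5·p_2/p_1, so x_1*(p_1,p_2) = (5·p_2/p_1)², and x_2* = (M − p_1·x_1*)/p_2.
Plugging in: x_1* = (5·1/11.6)² = 0.1858, x_2* = 92.8448.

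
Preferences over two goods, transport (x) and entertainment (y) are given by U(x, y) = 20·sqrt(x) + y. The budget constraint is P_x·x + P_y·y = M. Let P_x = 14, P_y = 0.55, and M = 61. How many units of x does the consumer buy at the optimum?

Utility is quasi-linear in y; the FOC for x is 10/√x = P_x/P_y.
Thus x* = (10·P_y/P_x)² — independent of M — with the rest of income spent on y.
Plugging in: x* = (10·0.55/14)² = 0.1543.

x* = 0.1543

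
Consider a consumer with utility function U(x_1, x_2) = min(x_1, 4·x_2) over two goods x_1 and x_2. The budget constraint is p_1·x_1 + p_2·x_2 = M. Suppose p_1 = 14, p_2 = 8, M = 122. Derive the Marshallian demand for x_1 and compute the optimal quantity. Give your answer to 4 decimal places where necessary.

Leontief preferences: the optimum is at the kink where x_1/4 = x_2/1, i.e. x_2 = (1/4)·x_1.
Budget: p_1·x_1 + p_2·(1/4)·x_1 = M, so (4·p_1 + p_2)·x_1 = 4·M.
Demand: x_1*(p_1,p_2,M) = 4·M/(4·p_1 + p_2), x_2* = M/(4·p_1 + p_2).
Here 4·14 + 8 = 64, giving x_1* = 7.625.

x_1* = 7.625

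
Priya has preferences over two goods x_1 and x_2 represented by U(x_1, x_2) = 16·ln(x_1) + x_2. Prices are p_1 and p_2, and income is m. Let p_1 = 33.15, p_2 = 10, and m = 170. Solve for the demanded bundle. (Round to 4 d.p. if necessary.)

MU_x_1 = 16/x_1, MU_x_2 = 1. Tangency: 16/x_1 = p_1/p_2.
So x_1*(p_1,p_2) = 16·p_2/p_1, independent of income; and x_2* = (m − 16·p_2)/p_2.
At the given prices: x_1* = 16·10/33.15 = 4.8265, and x_2* = 1.

x_1* = 4.8265, x_2* = 1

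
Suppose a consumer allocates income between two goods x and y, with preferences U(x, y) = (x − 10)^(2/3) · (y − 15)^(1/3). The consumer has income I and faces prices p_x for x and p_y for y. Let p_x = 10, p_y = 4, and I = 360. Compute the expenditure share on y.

Let x' = x−10, y' = y−15. MRS = 2·y'/x' = p_x/p_y.
Substituting into the budget: x* = 10 + 2/3·(I − 10·p_x − 15·p_y)/p_x, and y* = 15 + 1/3·(…)/p_y.
Discretionary income = 360 − 10·10 − 15·4 = 200; x* = 10 + 2/3·200/10 = 23.3333; y* = 15 + 1/3·200/4 = 31.6667.
Expenditure on y: 4·31.6667 = 126.6667; share = 0.3519.

share on y = 0.3519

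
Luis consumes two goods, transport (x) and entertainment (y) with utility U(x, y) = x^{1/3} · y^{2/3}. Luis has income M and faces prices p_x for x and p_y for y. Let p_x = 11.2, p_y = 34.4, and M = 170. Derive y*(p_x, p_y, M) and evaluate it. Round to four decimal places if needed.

The MRS is (1/2)·y/x. Set MRS = p_x/p_y.
Rearranging, p_y·y = 2·p_x·x. Substituting into the budget gives p_x·x·(1 + 2) = M.
Demand: x*(p_x,p_y,M) = 1/3·M/p_x and y* = 2/3·M/p_y.
At p_x=11.2, p_y=34.4, M=170: y* = 2/3·170/34.4 = 3.2946.

y* = 3.2946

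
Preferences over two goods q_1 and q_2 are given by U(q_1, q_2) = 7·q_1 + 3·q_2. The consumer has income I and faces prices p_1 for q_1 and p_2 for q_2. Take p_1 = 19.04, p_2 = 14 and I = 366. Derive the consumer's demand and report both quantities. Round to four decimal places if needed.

q_1* = 19.2227, q_2* = 0

Perfect substitutes: compare marginal utility per dollar. 7/p_1 vs 3/p_2 → 0.3676 vs 0.2143.
q_1 gives more utility per dollar, so spend all income on q_1: q_1* = I/p_1, q_2* = 0.
Numerically: q_1* = 19.2227, q_2* = 0.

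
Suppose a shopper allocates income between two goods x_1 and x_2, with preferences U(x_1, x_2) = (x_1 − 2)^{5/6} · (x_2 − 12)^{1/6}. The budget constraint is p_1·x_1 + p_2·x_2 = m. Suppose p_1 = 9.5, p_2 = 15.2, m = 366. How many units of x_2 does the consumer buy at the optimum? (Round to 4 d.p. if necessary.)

This is Cobb-Douglas in (x_1−2, x_2−12): tangency gives 5/6·p_2·(x_2−12) = 1/6·p_1·(x_1−2).
Substituting into the budget: x_1* = 2 + 5/6·(m − 2·p_1 − 12·p_2)/p_1, and x_2* = 12 + 1/6·(…)/p_2.
Discretionary income = 366 − 2·9.5 − 12·15.2 = 164.6; x_2* = 12 + 1/6·164.6/15.2 = 13.8048.

x_2* = 13.8048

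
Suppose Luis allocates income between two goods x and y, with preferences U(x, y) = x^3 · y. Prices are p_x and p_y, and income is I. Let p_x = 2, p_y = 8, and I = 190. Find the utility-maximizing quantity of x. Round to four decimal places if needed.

Demand: x*(p_x,p_y,I) = 0.75·I/p_x and y* = 0.25·I/p_y.
At p_x=2, p_y=8, I=190: x* = 0.75·190/2 = 71.25.

x* = 71.25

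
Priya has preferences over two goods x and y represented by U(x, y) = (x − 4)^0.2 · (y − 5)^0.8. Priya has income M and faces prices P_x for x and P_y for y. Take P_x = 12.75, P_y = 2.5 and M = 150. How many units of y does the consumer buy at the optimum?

This is Cobb-Douglas in (x−4, y−5): tangency gives 0.2·P_y·(y−5) = 0.8·P_x·(x−4).
Substituting into the budget: x* = 4 + 0.2·(M − 4·P_x − 5·P_y)/P_x, and y* = 5 + 0.8·(…)/P_y.
Discretionary income = 150 − 4·12.75 − 5·2.5 = 86.5; y* = 5 + 0.8·86.5/2.5 = 32.68.

y* = 32.68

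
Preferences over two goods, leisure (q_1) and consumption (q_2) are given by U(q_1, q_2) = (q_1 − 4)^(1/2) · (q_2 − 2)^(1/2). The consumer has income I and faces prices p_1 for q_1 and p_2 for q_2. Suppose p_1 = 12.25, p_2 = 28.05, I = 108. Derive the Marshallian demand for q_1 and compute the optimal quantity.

Let q_1' = q_1−4, q_2' = q_2−2. MRS = q_2'/q_1' = p_1/p_2.
Substituting into the budget: q_1* = 4 + 0.5·(I − 4·p_1 − 2·p_2)/p_1, and q_2* = 2 + 0.5·(…)/p_2.
Discretionary income = 108 − 4·12.25 − 2·28.05 = 2.9; q_1* = 4 + 0.5·2.9/12.25 = 4.1184.

q_1* = 4.1184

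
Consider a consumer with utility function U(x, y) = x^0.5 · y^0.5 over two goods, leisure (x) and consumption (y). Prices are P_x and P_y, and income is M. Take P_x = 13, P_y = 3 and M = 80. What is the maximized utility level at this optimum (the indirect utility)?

The MRS is y/x. Set MRS = P_x/P_y.
So 0.5·P_y·y = 0.5·P_x·x; combined with the budget, a share 0.5 of income goes to x.
Demand: x*(P_x,P_y,M) = 0.5·M/P_x and y* = 0.5·M/P_y.
At P_x=13, P_y=3, M=80: x* = 0.5·80/13 = 3.0769, y* = 13.3333.
Utility at the optimum: U(3.0769, 13.3333) = 6.4051.

V = 6.4051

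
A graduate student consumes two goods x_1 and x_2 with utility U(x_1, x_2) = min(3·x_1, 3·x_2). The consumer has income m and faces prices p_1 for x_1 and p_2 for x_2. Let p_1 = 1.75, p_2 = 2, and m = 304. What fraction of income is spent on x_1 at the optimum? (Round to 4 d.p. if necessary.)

With perfect complements, no substitution: consume in ratio x_1:x_2 = 3:3.
Budget: p_1·x_1 + p_2·x_1 = m, so (3·p_1 + 3·p_2)·x_1 = 3·m.
Demand: x_1*(p_1,p_2,m) = 3·m/(3·p_1 + 3·p_2), x_2* = 3·m/(3·p_1 + 3·p_2).
Here 3·1.75 + 3·2 = 11.25, giving x_1* = 81.0667 and x_2* = 81.0667.
Expenditure on x_1: 1.75·81.0667 = 141.8667; share = 0.4667.

share on x_1 = 0.4667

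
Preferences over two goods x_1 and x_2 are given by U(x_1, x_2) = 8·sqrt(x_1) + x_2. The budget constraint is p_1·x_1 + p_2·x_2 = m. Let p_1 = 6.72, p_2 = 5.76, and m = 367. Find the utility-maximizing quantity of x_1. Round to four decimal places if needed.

x_1* = 11.7551

MU_x_1 = 4/√x_1, MU_x_2 = 1. Tangency: 4/√x_1 = p_1/p_2.
Thus x_1* = (4·p_2/p_1)² — independent of m — with the rest of income spent on x_2.
Plugging in: x_1* = (4·5.76/6.72)² = 11.7551.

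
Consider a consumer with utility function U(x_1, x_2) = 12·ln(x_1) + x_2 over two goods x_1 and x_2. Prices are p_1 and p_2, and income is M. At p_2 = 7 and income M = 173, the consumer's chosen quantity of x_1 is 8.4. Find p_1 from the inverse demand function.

Set MRS = p_1/p_2: (12/x_1)/1 = p_1/p_2.
So x_1*(p_1,p_2) = 12·p_2/p_1, independent of income; and x_2* = (M − 12·p_2)/p_2.
Set x_1* = 8.4 in the demand function and solve for p_1: p_1 = 10.

p_1 = 10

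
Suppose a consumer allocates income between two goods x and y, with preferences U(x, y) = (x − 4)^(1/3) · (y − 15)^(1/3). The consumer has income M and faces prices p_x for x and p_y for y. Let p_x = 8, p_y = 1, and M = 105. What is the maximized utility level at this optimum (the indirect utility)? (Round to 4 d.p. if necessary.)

MRS = (y−15)/(x−4). Tangency with p_x/p_y gives y−15 = (p_x/p_y)·(x−4).
After buying the subsistence bundle (4, 15), a share 0.5 of the remaining income goes to x: x* = 4 + 0.5·(M − 4p_x − 15p_y)/p_x.
Discretionary income = 105 − 4·8 − 15·1 = 58; x* = 4 + 0.5·58/8 = 7.625; y* = 15 + 0.5·58/1 = 44.
Utility at the optimum: U(7.625, 44) = 4.7196.

V = 4.7196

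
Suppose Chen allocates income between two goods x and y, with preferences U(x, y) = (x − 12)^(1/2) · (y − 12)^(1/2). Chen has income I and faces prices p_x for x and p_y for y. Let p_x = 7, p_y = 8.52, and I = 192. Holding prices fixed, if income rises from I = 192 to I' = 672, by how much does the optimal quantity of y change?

Δy* = 28.169

MRS = (y−12)/(x−12). Tangency with p_x/p_y gives y−12 = (p_x/p_y)·(x−12).
Substituting into the budget: x* = 12 + 0.5·(I − 12·p_x − 12·p_y)/p_x, and y* = 12 + 0.5·(…)/p_y.
Discretionary income = 192 − 12·7 − 12·8.52 = 5.76; y* = 12 + 0.5·5.76/8.52 = 12.338.
At I' = 672: y* = 40.507. Change: 40.507 − 12.338 = 28.169.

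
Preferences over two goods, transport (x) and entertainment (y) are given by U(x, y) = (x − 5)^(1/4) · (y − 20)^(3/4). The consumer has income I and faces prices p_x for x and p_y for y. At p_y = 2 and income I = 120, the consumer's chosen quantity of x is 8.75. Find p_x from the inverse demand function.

p_x = 4

Let x' = x−5, y' = y−20. MRS = (1/3)·y'/x' = p_x/p_y.
Substituting into the budget: x* = 5 + 0.25·(I − 5·p_x − 20·p_y)/p_x, and y* = 20 + 0.75·(…)/p_y.
Set x* = 8.75 in the demand function and solve for p_x: p_x = 4.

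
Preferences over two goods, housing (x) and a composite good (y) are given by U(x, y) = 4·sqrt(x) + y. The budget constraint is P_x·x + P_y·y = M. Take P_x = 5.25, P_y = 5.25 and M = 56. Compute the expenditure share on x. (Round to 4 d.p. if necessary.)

Set MRS = P_x/P_y: 2·x^(−1/2) = P_x/P_y.
Solve: √x = 2·P_y/P_x, so x*(P_x,P_y) = (2·P_y/P_x)², and y* = (M − P_x·x*)/P_y.
Plugging in: x* = (2·5.25/5.25)² = 4, y* = 6.6667.
Expenditure on x: 5.25·4 = 21; share = 0.375.

share on x = 0.375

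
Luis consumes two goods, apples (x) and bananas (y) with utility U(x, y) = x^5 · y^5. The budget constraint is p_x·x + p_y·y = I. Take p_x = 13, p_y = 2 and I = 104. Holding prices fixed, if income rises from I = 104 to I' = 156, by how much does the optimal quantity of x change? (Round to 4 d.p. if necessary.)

Δx* = 2

The MRS is y/x. Set MRS = p_x/p_y.
So 5·p_y·y = 5·p_x·x; combined with the budget, a share 0.5 of income goes to x.
Demand: x*(p_x,p_y,I) = 0.5·I/p_x and y* = 0.5·I/p_y.
At p_x=13, p_y=2, I=104: x* = 0.5·104/13 = 4.
At I' = 156: x* = 6. Change: 6 − 4 = 2.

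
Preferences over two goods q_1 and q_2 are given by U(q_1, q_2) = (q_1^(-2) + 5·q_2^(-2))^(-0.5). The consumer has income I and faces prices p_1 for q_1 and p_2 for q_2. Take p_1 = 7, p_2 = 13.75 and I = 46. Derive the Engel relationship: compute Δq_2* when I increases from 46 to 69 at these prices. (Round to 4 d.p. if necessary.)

Δq_2* = 1.2184

MU_q_1 ∝ q_1^(-3), MU_q_2 ∝ 5·q_2^(-3), so MRS = (1/5)·(q_2/q_1)^(3) = p_1/p_2.
Solve for the ratio: q_2/q_1 = [5·p_1/p_2]^(1/3).
Substitute q_2 = (q_2/q_1)·q_1 into the budget: q_1* = I/(p_1 + p_2·(q_2/q_1)).
Numerically q_2/q_1 = 1.365385, so q_1* = 46/(7 + 13.75·1.365385) = 1.7847 and q_2* = 1.365385·1.7847 = 2.4369.
At I' = 69: q_2* = 3.6553. Change: 3.6553 − 2.4369 = 1.2184.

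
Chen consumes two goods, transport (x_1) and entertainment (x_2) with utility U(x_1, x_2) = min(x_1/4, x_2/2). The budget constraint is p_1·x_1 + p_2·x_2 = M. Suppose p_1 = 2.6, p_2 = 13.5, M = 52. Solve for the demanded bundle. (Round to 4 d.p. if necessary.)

Leontief preferences: the optimum is at the kink where x_1/4 = x_2/2, i.e. x_2 = (1/2)·x_1.
Budget: p_1·x_1 + p_2·(1/2)·x_1 = M, so (4·p_1 + 2·p_2)·x_1 = 4·M.
Demand: x_1*(p_1,p_2,M) = 4·M/(4·p_1 + 2·p_2), x_2* = 2·M/(4·p_1 + 2·p_2).
Here 4·2.6 + 2·13.5 = 37.4, giving x_1* = 5.5615 and x_2* = 2.7807.

x_1* = 5.5615, x_2* = 2.7807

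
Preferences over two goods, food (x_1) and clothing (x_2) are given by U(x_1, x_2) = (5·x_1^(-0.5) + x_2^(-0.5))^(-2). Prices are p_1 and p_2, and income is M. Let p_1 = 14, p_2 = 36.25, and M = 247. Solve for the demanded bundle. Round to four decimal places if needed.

MRS = MU_x_1/MU_x_2 = 5·(x_2/x_1)^(1.5). Set equal to p_1/p_2.
Hence x_2/x_1 = ((1/5)·p_1/p_2)^(1/(1.5)), i.e. raised to the 2/3 power.
Substitute x_2 = (x_2/x_1)·x_1 into the budget: x_1* = M/(p_1 + p_2·(x_2/x_1)).
Numerically x_2/x_1 = 0.181371, so x_1* = 247/(14 + 36.25·0.181371) = 12.005 and x_2* = 0.181371·12.005 = 2.1774.

x_1* = 12.005, x_2* = 2.1774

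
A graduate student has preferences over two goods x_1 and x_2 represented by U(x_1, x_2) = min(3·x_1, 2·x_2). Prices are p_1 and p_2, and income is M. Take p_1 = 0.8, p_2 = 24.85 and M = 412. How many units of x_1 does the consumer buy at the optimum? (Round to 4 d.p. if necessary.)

Demand: x_1*(p_1,p_2,M) = 2·M/(2·p_1 + 3·p_2), x_2* = 3·M/(2·p_1 + 3·p_2).
Here 2·0.8 + 3·24.85 = 76.15, giving x_1* = 10.8207.

x_1* = 10.8207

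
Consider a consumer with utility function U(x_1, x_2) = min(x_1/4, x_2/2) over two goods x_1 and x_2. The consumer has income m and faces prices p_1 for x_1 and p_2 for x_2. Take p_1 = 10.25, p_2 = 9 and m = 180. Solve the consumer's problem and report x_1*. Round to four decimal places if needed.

Leontief preferences: the optimum is at the kink where x_1/4 = x_2/2, i.e. x_2 = (1/2)·x_1.
Budget: p_1·x_1 + p_2·(1/2)·x_1 = m, so (4·p_1 + 2·p_2)·x_1 = 4·m.
Demand: x_1*(p_1,p_2,m) = 4·m/(4·p_1 + 2·p_2), x_2* = 2·m/(4·p_1 + 2·p_2).
Here 4·10.25 + 2·9 = 59, giving x_1* = 12.2034.

x_1* = 12.2034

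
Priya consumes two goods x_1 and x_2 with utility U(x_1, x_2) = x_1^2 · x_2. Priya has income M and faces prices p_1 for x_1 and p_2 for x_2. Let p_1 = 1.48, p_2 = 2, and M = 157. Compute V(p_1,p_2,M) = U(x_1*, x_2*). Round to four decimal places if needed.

V = 130870.4989

MU_x_1/MU_x_2 = (2·x_2)/(x_1); tangency sets this equal to p_1/p_2.
Rearranging, p_2·x_2 = (1/2)·p_1·x_1. Substituting into the budget gives p_1·x_1·(1 + (1/2)) = M.
Demand: x_1*(p_1,p_2,M) = 2/3·M/p_1 and x_2* = 1/3·M/p_2.
At p_1=1.48, p_2=2, M=157: x_1* = 2/3·157/1.48 = 70.7207, x_2* = 26.1667.
Utility at the optimum: U(70.7207, 26.1667) = 130870.4989.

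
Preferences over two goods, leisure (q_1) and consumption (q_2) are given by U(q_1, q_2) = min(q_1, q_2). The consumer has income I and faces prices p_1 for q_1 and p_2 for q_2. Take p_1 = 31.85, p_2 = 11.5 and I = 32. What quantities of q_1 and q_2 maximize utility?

q_1* = 0.7382, q_2* = 0.7382

Here 31.85 + 11.5 = 43.35, giving q_1* = 0.7382 and q_2* = 0.7382.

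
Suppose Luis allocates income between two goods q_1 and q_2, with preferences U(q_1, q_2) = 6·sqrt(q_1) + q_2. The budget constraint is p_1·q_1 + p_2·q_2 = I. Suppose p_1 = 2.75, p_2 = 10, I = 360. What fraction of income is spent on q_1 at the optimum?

MU_q_1 = 3/√q_1, MU_q_2 = 1. Tangency: 3/√q_1 = p_1/p_2.
Thus q_1* = (3·p_2/p_1)² — independent of I — with the rest of income spent on q_2.
Plugging in: q_1* = (3·10/2.75)² = 119.0083, q_2* = 3.2727.
Expenditure on q_1: 2.75·119.0083 = 327.2727; share = 0.9091.

share on q_1 = 0.9091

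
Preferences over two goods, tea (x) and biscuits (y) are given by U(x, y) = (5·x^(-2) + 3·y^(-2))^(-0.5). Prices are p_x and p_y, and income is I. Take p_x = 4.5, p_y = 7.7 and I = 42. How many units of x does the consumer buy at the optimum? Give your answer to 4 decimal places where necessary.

MRS = MU_x/MU_y = (5/3)·(y/x)^(3). Set equal to p_x/p_y.
Solve for the ratio: y/x = [(3/5)·p_x/p_y]^(1/3).
With the ratio pinned down, the budget gives x* = I/(p_x + p_y·(y/x)) and y* = (y/x)·x*.
Numerically y/x = 0.705165, so x* = 42/(4.5 + 7.7·0.705165) = 4.2297.

x* = 4.2297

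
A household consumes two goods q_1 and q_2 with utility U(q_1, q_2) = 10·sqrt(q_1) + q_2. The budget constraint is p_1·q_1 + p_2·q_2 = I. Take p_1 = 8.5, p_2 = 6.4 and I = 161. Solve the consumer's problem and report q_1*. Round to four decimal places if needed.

q_1* = 14.173

MU_q_1 = 5/√q_1, MU_q_2 = 1. Tangency: 5/√q_1 = p_1/p_2.
Solve: √q_1 = 5·p_2/p_1, so q_1*(p_1,p_2) = (5·p_2/p_1)², and q_2* = (I − p_1·q_1*)/p_2.
Plugging in: q_1* = (5·6.4/8.5)² = 14.173.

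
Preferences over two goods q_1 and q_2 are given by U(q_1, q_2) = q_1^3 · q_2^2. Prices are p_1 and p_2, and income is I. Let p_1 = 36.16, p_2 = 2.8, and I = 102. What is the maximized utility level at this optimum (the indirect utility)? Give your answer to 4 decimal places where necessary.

V = 1029.3742

MU_q_1/MU_q_2 = (3·q_2)/(2·q_1); tangency sets this equal to p_1/p_2.
So 3·p_2·q_2 = 2·p_1·q_1; combined with the budget, a share 0.6 of income goes to q_1.
Demand: q_1*(p_1,p_2,I) = 0.6·I/p_1 and q_2* = 0.4·I/p_2.
At p_1=36.16, p_2=2.8, I=102: q_1* = 0.6·102/36.16 = 1.6925, q_2* = 14.5714.
Utility at the optimum: U(1.6925, 14.5714) = 1029.3742.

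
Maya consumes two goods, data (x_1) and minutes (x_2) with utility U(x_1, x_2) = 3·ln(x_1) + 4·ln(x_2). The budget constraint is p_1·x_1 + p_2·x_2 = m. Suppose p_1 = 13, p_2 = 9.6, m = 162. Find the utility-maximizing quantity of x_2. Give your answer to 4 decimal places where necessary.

At p_1=13, p_2=9.6, m=162: x_2* = 4/7·162/9.6 = 9.6429.

x_2* = 9.6429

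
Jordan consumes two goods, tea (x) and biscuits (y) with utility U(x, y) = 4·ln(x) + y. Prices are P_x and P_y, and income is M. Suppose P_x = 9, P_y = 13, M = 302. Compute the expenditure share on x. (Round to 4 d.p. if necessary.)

share on x = 0.1722

At the given prices: x* = 4·13/9 = 5.7778, and y* = 19.2308.
Expenditure on x: 9·5.7778 = 52; share = 0.1722.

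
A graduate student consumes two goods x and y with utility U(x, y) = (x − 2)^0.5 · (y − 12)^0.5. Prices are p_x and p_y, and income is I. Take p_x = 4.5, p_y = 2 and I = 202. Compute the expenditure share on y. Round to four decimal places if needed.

This is Cobb-Douglas in (x−2, y−12): tangency gives 0.5·p_y·(y−12) = 0.5·p_x·(x−2).
Substituting into the budget: x* = 2 + 0.5·(I − 2·p_x − 12·p_y)/p_x, and y* = 12 + 0.5·(…)/p_y.
Discretionary income = 202 − 2·4.5 − 12·2 = 169; x* = 2 + 0.5·169/4.5 = 20.7778; y* = 12 + 0.5·169/2 = 54.25.
Expenditure on y: 2·54.25 = 108.5; share = 0.5371.

share on y = 0.5371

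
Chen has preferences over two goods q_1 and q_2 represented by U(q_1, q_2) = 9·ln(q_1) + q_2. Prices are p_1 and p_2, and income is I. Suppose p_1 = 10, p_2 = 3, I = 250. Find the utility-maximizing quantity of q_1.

q_1* = 2.7

Set MRS = p_1/p_2: (9/q_1)/1 = p_1/p_2.
So q_1*(p_1,p_2) = 9·p_2/p_1, independent of income; and q_2* = (I − 9·p_2)/p_2.
At the given prices: q_1* = 9·3/10 = 2.7.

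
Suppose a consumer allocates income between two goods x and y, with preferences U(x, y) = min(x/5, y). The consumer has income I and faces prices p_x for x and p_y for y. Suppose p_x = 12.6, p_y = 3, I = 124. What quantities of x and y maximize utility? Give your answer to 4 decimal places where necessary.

Leontief preferences: the optimum is at the kink where x/5 = y/1, i.e. y = (1/5)·x.
Budget: p_x·x + p_y·(1/5)·x = I, so (5·p_x + p_y)·x = 5·I.
Demand: x*(p_x,p_y,I) = 5·I/(5·p_x + p_y), y* = I/(5·p_x + p_y).
Here 5·12.6 + 3 = 66, giving x* = 9.3939 and y* = 1.8788.

x* = 9.3939, y* = 1.8788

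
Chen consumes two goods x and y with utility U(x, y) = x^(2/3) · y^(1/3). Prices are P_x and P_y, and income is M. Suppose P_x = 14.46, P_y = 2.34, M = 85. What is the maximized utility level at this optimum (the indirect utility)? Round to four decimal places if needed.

V = 5.7078

Demand: x*(P_x,P_y,M) = 2/3·M/P_x and y* = 1/3·M/P_y.
At P_x=14.46, P_y=2.34, M=85: x* = 2/3·85/14.46 = 3.9189, y* = 12.1083.
Utility at the optimum: U(3.9189, 12.1083) = 5.7078.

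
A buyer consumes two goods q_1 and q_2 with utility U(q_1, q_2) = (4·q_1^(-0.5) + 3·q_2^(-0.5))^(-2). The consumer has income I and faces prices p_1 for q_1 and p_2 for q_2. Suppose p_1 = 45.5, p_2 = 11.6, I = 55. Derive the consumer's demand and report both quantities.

q_1* = 0.7935, q_2* = 1.6291

MRS = MU_q_1/MU_q_2 = (4/3)·(q_2/q_1)^(1.5). Set equal to p_1/p_2.
Solve for the ratio: q_2/q_1 = [(3/4)·p_1/p_2]^(2/3).
Substitute q_2 = (q_2/q_1)·q_1 into the budget: q_1* = I/(p_1 + p_2·(q_2/q_1)).
Numerically q_2/q_1 = 2.053098, so q_1* = 55/(45.5 + 11.6·2.053098) = 0.7935 and q_2* = 2.053098·0.7935 = 1.6291.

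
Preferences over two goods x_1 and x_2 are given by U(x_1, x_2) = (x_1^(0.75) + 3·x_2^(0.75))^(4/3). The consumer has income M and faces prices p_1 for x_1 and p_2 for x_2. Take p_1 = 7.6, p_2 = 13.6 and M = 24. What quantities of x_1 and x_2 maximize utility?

x_1* = 0.2086, x_2* = 1.6481

From the CES first-order condition, (1/3)·(x_2/x_1)^(0.25) = p_1/p_2.
Hence x_2/x_1 = (3·p_1/p_2)^(1/(0.25)), i.e. raised to the 4 power.
Substitute x_2 = (x_2/x_1)·x_1 into the budget: x_1* = M/(p_1 + p_2·(x_2/x_1)).
Numerically x_2/x_1 = 7.899212, so x_1* = 24/(7.6 + 13.6·7.899212) = 0.2086 and x_2* = 7.899212·0.2086 = 1.6481.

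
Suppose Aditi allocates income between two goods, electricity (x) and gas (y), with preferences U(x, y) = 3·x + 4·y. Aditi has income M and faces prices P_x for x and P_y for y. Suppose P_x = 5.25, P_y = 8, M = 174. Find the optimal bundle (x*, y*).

Linear utility — the consumer picks whichever good has higher MU/price: 3/5.25 = 0.5714 vs 4/8 = 0.5.
x gives more utility per dollar, so spend all income on x: x* = M/P_x, y* = 0.
Numerically: x* = 33.1429, y* = 0.

x* = 33.1429, y* = 0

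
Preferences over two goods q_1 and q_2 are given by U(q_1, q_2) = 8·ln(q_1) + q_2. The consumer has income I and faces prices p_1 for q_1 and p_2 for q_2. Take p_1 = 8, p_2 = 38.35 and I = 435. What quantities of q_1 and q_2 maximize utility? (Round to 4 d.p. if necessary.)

MU_q_1 = 8/q_1, MU_q_2 = 1. Tangency: 8/q_1 = p_1/p_2.
So q_1*(p_1,p_2) = 8·p_2/p_1, independent of income; and q_2* = (I − 8·p_2)/p_2.
At the given prices: q_1* = 8·38.35/8 = 38.35, and q_2* = 3.3429.

q_1* = 38.35, q_2* = 3.3429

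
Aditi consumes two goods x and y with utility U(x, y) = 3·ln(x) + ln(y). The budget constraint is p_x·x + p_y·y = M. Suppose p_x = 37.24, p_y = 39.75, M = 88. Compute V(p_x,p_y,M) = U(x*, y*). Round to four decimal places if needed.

V = 1.1252

MU_x/MU_y = (3·y)/(x); tangency sets this equal to p_x/p_y.
Rearranging, p_y·y = (1/3)·p_x·x. Substituting into the budget gives p_x·x·(1 + (1/3)) = M.
Demand: x*(p_x,p_y,M) = 0.75·M/p_x and y* = 0.25·M/p_y.
At p_x=37.24, p_y=39.75, M=88: x* = 0.75·88/37.24 = 1.7723, y* = 0.5535.
Utility at the optimum: U(1.7723, 0.5535) = 1.1252.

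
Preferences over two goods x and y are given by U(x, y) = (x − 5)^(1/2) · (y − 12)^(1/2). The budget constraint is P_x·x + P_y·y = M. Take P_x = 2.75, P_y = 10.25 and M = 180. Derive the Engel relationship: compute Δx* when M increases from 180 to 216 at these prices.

Δx* = 6.5455

Let x' = x−5, y' = y−12. MRS = y'/x' = P_x/P_y.
Substituting into the budget: x* = 5 + 0.5·(M − 5·P_x − 12·P_y)/P_x, and y* = 12 + 0.5·(…)/P_y.
Discretionary income = 180 − 5·2.75 − 12·10.25 = 43.25; x* = 5 + 0.5·43.25/2.75 = 12.8636.
At M' = 216: x* = 19.4091. Change: 19.4091 − 12.8636 = 6.5455.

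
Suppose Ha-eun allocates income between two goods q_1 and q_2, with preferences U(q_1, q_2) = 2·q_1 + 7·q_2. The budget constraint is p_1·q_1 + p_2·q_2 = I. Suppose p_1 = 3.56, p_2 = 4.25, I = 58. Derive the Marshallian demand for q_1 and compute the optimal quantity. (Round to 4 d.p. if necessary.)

q_1* = 0

Perfect substitutes: compare marginal utility per dollar. 2/p_1 vs 7/p_2 → 0.5618 vs 1.6471.
q_2 gives more utility per dollar, so spend all income on q_2: q_2* = I/p_2, q_1* = 0.
Numerically: q_1* = 0, q_2* = 13.6471.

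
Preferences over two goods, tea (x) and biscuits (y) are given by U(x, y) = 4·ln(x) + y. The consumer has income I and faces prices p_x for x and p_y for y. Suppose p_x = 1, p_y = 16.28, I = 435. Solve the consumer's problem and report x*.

x* = 65.12

MU_x = 4/x, MU_y = 1. Tangency: 4/x = p_x/p_y.
So x*(p_x,p_y) = 4·p_y/p_x, independent of income; and y* = (I − 4·p_y)/p_y.
At the given prices: x* = 4·16.28/1 = 65.12.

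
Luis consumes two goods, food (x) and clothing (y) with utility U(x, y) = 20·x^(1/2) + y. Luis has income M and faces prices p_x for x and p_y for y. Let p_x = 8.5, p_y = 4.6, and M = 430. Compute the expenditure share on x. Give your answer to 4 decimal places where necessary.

Utility is quasi-linear in y; the FOC for x is 10/√x = p_x/p_y.
Thus x* = (10·p_y/p_x)² — independent of M — with the rest of income spent on y.
Plugging in: x* = (10·4.6/8.5)² = 29.2872, y* = 39.3606.
Expenditure on x: 8.5·29.2872 = 248.9412; share = 0.5789.

share on x = 0.5789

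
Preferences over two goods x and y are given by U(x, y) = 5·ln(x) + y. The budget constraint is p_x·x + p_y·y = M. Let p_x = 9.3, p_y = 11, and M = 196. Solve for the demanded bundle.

MU_x = 5/x, MU_y = 1. Tangency: 5/x = p_x/p_y.
So x*(p_x,p_y) = 5·p_y/p_x, independent of income; and y* = (M − 5·p_y)/p_y.
At the given prices: x* = 5·11/9.3 = 5.914, and y* = 12.8182.

x* = 5.914, y* = 12.8182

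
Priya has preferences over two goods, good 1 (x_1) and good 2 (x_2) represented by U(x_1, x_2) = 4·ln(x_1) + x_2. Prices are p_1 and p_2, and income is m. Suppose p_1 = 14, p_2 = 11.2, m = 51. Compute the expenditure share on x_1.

So x_1*(p_1,p_2) = 4·p_2/p_1, independent of income; and x_2* = (m − 4·p_2)/p_2.
At the given prices: x_1* = 4·11.2/14 = 3.2, and x_2* = 0.5536.
Expenditure on x_1: 14·3.2 = 44.8; share = 0.8784.

share on x_1 = 0.8784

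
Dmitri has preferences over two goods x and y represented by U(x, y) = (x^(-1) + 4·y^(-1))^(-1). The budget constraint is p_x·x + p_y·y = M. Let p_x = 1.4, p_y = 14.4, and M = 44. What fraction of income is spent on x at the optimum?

share on x = 0.1349

Numerically y/x = 0.62361, so x* = 44/(1.4 + 14.4·0.62361) = 4.2389 and y* = 0.62361·4.2389 = 2.6434.
Expenditure on x: 1.4·4.2389 = 5.9345; share = 0.1349.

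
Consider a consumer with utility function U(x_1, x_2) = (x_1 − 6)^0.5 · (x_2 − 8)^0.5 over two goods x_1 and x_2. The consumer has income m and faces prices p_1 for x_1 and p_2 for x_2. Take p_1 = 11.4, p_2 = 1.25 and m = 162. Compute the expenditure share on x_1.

share on x_1 = 0.6802

This is Cobb-Douglas in (x_1−6, x_2−8): tangency gives 0.5·p_2·(x_2−8) = 0.5·p_1·(x_1−6).
After buying the subsistence bundle (6, 8), a share 0.5 of the remaining income goes to x_1: x_1* = 6 + 0.5·(m − 6p_1 − 8p_2)/p_1.
Discretionary income = 162 − 6·11.4 − 8·1.25 = 83.6; x_1* = 6 + 0.5·83.6/11.4 = 9.6667; x_2* = 8 + 0.5·83.6/1.25 = 41.44.
Expenditure on x_1: 11.4·9.6667 = 110.2; share = 0.6802.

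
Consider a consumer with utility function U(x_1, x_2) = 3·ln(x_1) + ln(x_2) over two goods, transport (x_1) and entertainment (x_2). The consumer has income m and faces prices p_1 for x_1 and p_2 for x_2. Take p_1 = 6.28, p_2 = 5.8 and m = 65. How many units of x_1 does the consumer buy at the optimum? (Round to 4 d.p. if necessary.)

MU_x_1/MU_x_2 = (3·x_2)/(x_1); tangency sets this equal to p_1/p_2.
So 3·p_2·x_2 = p_1·x_1; combined with the budget, a share 0.75 of income goes to x_1.
Demand: x_1*(p_1,p_2,m) = 0.75·m/p_1 and x_2* = 0.25·m/p_2.
At p_1=6.28, p_2=5.8, m=65: x_1* = 0.75·65/6.28 = 7.7627.

x_1* = 7.7627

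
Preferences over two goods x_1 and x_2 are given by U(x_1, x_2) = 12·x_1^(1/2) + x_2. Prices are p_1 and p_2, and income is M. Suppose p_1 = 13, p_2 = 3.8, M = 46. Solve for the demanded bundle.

Set MRS = p_1/p_2: 6·x_1^(−1/2) = p_1/p_2.
Thus x_1* = (6·p_2/p_1)² — independent of M — with the rest of income spent on x_2.
Plugging in: x_1* = (6·3.8/13)² = 3.076, x_2* = 1.5822.

x_1* = 3.076, x_2* = 1.5822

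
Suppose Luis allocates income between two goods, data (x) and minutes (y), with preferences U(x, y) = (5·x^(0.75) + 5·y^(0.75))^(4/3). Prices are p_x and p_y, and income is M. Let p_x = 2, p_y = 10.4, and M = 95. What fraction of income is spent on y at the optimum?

With the ratio pinned down, the budget gives x* = M/(p_x + p_y·(y/x)) and y* = (y/x)·x*.
Numerically y/x = 0.001368, so x* = 95/(2 + 10.4·0.001368) = 47.1646 and y* = 0.001368·47.1646 = 0.0645.
Expenditure on y: 10.4·0.0645 = 0.6709; share = 0.0071.

share on y = 0.0071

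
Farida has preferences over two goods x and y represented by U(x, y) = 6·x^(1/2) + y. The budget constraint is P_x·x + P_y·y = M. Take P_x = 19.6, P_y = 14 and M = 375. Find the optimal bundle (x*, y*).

x* = 4.5918, y* = 20.3571

MU_x = 3/√x, MU_y = 1. Tangency: 3/√x = P_x/P_y.
Solve: √x = 3·P_y/P_x, so x*(P_x,P_y) = (3·P_y/P_x)², and y* = (M − P_x·x*)/P_y.
Plugging in: x* = (3·14/19.6)² = 4.5918, y* = 20.3571.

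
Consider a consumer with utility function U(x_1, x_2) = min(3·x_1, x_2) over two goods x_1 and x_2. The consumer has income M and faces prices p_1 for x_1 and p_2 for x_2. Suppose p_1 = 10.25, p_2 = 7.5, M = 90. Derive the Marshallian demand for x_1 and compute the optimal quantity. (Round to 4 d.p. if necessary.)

With perfect complements, no substitution: consume in ratio x_1:x_2 = 1:3.
Budget: p_1·x_1 + p_2·3·x_1 = M, so (p_1 + 3·p_2)·x_1 = M.
Demand: x_1*(p_1,p_2,M) = M/(p_1 + 3·p_2), x_2* = 3·M/(p_1 + 3·p_2).
Here 10.25 + 3·7.5 = 32.75, giving x_1* = 2.7481.

x_1* = 2.7481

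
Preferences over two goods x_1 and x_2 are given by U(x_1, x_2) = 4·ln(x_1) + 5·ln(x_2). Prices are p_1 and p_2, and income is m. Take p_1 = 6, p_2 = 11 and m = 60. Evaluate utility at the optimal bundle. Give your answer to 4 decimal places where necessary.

V = 11.5099

The MRS is (4/5)·x_2/x_1. Set MRS = p_1/p_2.
Rearranging, p_2·x_2 = (5/4)·p_1·x_1. Substituting into the budget gives p_1·x_1·(1 + (5/4)) = m.
Demand: x_1*(p_1,p_2,m) = 4/9·m/p_1 and x_2* = 5/9·m/p_2.
At p_1=6, p_2=11, m=60: x_1* = 4/9·60/6 = 4.4444, x_2* = 3.0303.
Utility at the optimum: U(4.4444, 3.0303) = 11.5099.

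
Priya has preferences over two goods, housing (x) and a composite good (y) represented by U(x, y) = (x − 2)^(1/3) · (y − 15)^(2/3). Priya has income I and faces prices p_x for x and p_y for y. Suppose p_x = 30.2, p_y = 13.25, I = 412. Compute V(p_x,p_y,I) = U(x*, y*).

This is Cobb-Douglas in (x−2, y−15): tangency gives 1/3·p_y·(y−15) = 2/3·p_x·(x−2).
After buying the subsistence bundle (2, 15), a share 1/3 of the remaining income goes to x: x* = 2 + 1/3·(I − 2p_x − 15p_y)/p_x.
Discretionary income = 412 − 2·30.2 − 15·13.25 = 152.85; x* = 2 + 1/3·152.85/30.2 = 3.6871; y* = 15 + 2/3·152.85/13.25 = 22.6906.
Utility at the optimum: U(3.6871, 22.6906) = 4.6382.

V = 4.6382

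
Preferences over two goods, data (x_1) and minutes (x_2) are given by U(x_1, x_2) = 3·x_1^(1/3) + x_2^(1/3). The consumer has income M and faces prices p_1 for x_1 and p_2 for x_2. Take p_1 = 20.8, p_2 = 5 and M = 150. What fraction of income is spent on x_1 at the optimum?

share on x_1 = 0.7181

From the CES first-order condition, 3·(x_2/x_1)^(2/3) = p_1/p_2.
Hence x_2/x_1 = ((1/3)·p_1/p_2)^(1/(2/3)), i.e. raised to the 1.5 power.
Substitute x_2 = (x_2/x_1)·x_1 into the budget: x_1* = M/(p_1 + p_2·(x_2/x_1)).
Numerically x_2/x_1 = 1.632894, so x_1* = 150/(20.8 + 5·1.632894) = 5.1788 and x_2* = 1.632894·5.1788 = 8.4564.
Expenditure on x_1: 20.8·5.1788 = 107.7182; share = 0.7181.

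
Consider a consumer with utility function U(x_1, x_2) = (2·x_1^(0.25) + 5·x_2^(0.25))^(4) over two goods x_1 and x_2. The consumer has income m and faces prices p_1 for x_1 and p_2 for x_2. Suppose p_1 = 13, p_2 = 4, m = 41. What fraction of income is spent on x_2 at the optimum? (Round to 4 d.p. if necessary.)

share on x_2 = 0.834

MRS = MU_x_1/MU_x_2 = (2/5)·(x_2/x_1)^(0.75). Set equal to p_1/p_2.
Hence x_2/x_1 = ((5/2)·p_1/p_2)^(1/(0.75)), i.e. raised to the 4/3 power.
Substitute x_2 = (x_2/x_1)·x_1 into the budget: x_1* = m/(p_1 + p_2·(x_2/x_1)).
Numerically x_2/x_1 = 16.334198, so x_1* = 41/(13 + 4·16.334198) = 0.5234 and x_2* = 16.334198·0.5234 = 8.549.
Expenditure on x_2: 4·8.549 = 34.196; share = 0.834.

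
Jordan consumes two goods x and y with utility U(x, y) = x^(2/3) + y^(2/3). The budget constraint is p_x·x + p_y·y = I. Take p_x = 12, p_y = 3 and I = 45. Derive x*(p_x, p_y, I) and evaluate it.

x* = 0.2206

Numerically y/x = 64, so x* = 45/(12 + 3·64) = 0.2206.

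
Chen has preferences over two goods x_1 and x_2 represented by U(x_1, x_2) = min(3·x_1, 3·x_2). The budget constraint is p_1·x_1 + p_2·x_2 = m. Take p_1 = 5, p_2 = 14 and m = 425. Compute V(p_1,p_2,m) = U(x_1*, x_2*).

V = 67.1053

Leontief preferences: the optimum is at the kink where x_1/3 = x_2/3, i.e. x_2 = x_1.
Budget: p_1·x_1 + p_2·x_1 = m, so (3·p_1 + 3·p_2)·x_1 = 3·m.
Demand: x_1*(p_1,p_2,m) = 3·m/(3·p_1 + 3·p_2), x_2* = 3·m/(3·p_1 + 3·p_2).
Here 3·5 + 3·14 = 57, giving x_1* = 22.3684 and x_2* = 22.3684.
Utility at the optimum: U(22.3684, 22.3684) = 67.1053.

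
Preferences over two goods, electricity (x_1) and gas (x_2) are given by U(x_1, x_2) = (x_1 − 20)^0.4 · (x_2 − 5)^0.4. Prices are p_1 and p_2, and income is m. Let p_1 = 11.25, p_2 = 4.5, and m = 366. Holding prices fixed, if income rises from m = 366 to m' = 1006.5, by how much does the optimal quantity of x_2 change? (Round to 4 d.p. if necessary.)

Let x_1' = x_1−20, x_2' = x_2−5. MRS = x_2'/x_1' = p_1/p_2.
After buying the subsistence bundle (20, 5), a share 0.5 of the remaining income goes to x_1: x_1* = 20 + 0.5·(m − 20p_1 − 5p_2)/p_1.
Discretionary income = 366 − 20·11.25 − 5·4.5 = 118.5; x_2* = 5 + 0.5·118.5/4.5 = 18.1667.
At m' = 1006.5: x_2* = 89.3333. Change: 89.3333 − 18.1667 = 71.1667.

Δx_2* = 71.1667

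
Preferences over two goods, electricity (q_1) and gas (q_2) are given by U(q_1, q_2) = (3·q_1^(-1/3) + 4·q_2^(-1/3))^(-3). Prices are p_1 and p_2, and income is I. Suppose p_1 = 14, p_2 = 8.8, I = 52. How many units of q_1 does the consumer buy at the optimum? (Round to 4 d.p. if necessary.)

q_1* = 1.7647

MRS = MU_q_1/MU_q_2 = (3/4)·(q_2/q_1)^(4/3). Set equal to p_1/p_2.
Hence q_2/q_1 = ((4/3)·p_1/p_2)^(1/(4/3)), i.e. raised to the 0.75 power.
Substitute q_2 = (q_2/q_1)·q_1 into the budget: q_1* = I/(p_1 + p_2·(q_2/q_1)).
Numerically q_2/q_1 = 1.757673, so q_1* = 52/(14 + 8.8·1.757673) = 1.7647.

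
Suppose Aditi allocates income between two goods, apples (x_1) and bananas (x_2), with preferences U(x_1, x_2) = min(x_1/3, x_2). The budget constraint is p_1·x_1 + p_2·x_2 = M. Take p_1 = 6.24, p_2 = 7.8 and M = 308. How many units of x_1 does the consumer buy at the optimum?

With perfect complements, no substitution: consume in ratio x_1:x_2 = 3:1.
Budget: p_1·x_1 + p_2·(1/3)·x_1 = M, so (3·p_1 + p_2)·x_1 = 3·M.
Demand: x_1*(p_1,p_2,M) = 3·M/(3·p_1 + p_2), x_2* = M/(3·p_1 + p_2).
Here 3·6.24 + 7.8 = 26.52, giving x_1* = 34.8416.

x_1* = 34.8416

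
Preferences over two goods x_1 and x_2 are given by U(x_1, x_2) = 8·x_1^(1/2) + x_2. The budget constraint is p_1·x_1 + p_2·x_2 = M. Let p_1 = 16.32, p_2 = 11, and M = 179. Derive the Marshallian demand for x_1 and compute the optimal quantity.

Utility is quasi-linear in x_2; the FOC for x_1 is 4/√x_1 = p_1/p_2.
Thus x_1* = (4·p_2/p_1)² — independent of M — with the rest of income spent on x_2.
Plugging in: x_1* = (4·11/16.32)² = 7.2688.

x_1* = 7.2688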